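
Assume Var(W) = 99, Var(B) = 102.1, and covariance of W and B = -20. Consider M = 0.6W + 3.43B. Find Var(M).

Var(M) = 1154.51629

Var(M) = a²·Var(W) + b²·Var(B) + 2ab·covariance of W and B with a = 0.6, b = 3.43.
= 0.6²·99 + 3.43²·102.1 + 2·0.6·3.43·(-20)
= 35.64 + 1201.19629 + (-82.32) = 1154.51629.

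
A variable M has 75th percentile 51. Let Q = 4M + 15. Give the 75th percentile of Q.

Since a = 4 > 0 the transformation is increasing, so the 75th percentile of Q = a·(P_{75} of M) + b = 4·51 + 15 = 219.

75th percentile of Q = 219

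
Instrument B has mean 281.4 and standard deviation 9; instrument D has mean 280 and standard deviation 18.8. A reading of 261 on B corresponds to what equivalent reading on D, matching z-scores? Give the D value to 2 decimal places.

z = (261 − 281.4)/9 ≈ -2.2667.
D = 280 + z·18.8 = 280 + (261 − 281.4)·18.8/9 ≈ 237.39.

D = 237.39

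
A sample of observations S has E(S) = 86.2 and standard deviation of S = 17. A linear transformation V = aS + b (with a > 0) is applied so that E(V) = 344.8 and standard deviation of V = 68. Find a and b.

a = 4, b = 0

standard deviation of V = a·standard deviation of S (a > 0), so a = 68/17 = 4.
E(V) = a·E(S) + b, so b = 344.8 − 4·86.2 = 0.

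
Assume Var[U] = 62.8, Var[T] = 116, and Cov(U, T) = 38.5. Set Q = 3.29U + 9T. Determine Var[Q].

Var[Q] = 12355.72348

Var[Q] = a²·Var[U] + b²·Var[T] + 2ab·Cov(U, T) with a = 3.29, b = 9.
= 3.29²·62.8 + 9²·116 + 2·3.29·9·38.5
= 679.75348 + 9396 + 2279.97 = 12355.72348.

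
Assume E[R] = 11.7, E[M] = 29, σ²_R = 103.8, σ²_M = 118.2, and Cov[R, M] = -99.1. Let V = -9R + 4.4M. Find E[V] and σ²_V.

E[V] = 22.3, σ²_V = 18544.872

E[V] = (-9)·E[R] + 4.4·E[M] = (-9)·11.7 + 4.4·29 = 22.3.
σ²_V = a²·σ²_R + b²·σ²_M + 2ab·Cov[R, M] with a = -9, b = 4.4.
= (-9)²·103.8 + 4.4²·118.2 + 2·(-9)·4.4·(-99.1)
= 8407.8 + 2288.352 + 7848.72 = 18544.872.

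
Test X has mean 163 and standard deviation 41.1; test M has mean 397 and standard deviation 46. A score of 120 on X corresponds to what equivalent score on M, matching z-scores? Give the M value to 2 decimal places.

M = 348.87

z = (120 − 163)/41.1 ≈ -1.0462.
M = 397 + z·46 = 397 + (120 − 163)·46/41.1 ≈ 348.87.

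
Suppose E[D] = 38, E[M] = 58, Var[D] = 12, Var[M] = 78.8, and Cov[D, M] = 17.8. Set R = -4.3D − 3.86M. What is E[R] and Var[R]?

E[R] = -387.28, Var[R] = 1986.85728

E[R] = (-4.3)·E[D] + (-3.86)·E[M] = (-4.3)·38 + (-3.86)·58 = -387.28.
Var[R] = a²·Var[D] + b²·Var[M] + 2ab·Cov[D, M] with a = -4.3, b = -3.86.
= (-4.3)²·12 + (-3.86)²·78.8 + 2·(-4.3)·(-3.86)·17.8
= 221.88 + 1174.08848 + 590.8888 = 1986.85728.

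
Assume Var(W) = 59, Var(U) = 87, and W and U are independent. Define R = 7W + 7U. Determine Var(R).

Var(R) = a²·Var(W) + b²·Var(U) + 2ab·covariance of W and U with a = 7, b = 7.
Independence gives covariance of W and U = 0.
= 7²·59 + 7²·87 + 2·7·7·0
= 2891 + 4263 + 0 = 7154.

Var(R) = 7154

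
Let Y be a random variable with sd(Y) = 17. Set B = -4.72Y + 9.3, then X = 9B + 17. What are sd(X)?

sd(B) = |-4.72|·17 = 80.24.
sd(X) = |9|·80.24 = 722.16.

sd(X) = 722.16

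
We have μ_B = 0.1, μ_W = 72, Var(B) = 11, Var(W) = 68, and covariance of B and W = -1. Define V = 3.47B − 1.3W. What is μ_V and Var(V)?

μ_V = 3.47·μ_B + (-1.3)·μ_W = 3.47·0.1 + (-1.3)·72 = -93.253.
Var(V) = a²·Var(B) + b²·Var(W) + 2ab·covariance of B and W with a = 3.47, b = -1.3.
= 3.47²·11 + (-1.3)²·68 + 2·3.47·(-1.3)·(-1)
= 132.4499 + 114.92 + 9.022 = 256.3919.

μ_V = -93.253, Var(V) = 256.3919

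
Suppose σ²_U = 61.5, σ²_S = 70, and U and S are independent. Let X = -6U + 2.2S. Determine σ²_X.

σ²_X = 2552.8

σ²_X = a²·σ²_U + b²·σ²_S + 2ab·Cov[U, S] with a = -6, b = 2.2.
Independence gives Cov[U, S] = 0.
= (-6)²·61.5 + 2.2²·70 + 2·(-6)·2.2·0
= 2214 + 338.8 + 0 = 2552.8.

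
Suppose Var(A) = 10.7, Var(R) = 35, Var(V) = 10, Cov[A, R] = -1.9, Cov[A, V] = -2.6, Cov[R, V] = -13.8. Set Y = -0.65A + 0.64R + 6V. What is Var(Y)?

Var(Y) = a²·Var(A) + b²·Var(R) + c²·Var(V) + 2ab·Cov[A, R] + 2ac·Cov[A, V] + 2bc·Cov[R, V], with a = -0.65, b = 0.64, c = 6.
= 4.52075 + 14.336 + 360 + 1.5808 + 20.28 + (-105.984)
= 294.73355.

Var(Y) = 294.73355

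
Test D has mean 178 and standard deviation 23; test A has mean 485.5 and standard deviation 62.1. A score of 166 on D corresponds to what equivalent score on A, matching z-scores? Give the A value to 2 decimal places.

z = (166 − 178)/23 ≈ -0.5217.
A = 485.5 + z·62.1 = 485.5 + (166 − 178)·62.1/23 = 453.10.

A = 453.10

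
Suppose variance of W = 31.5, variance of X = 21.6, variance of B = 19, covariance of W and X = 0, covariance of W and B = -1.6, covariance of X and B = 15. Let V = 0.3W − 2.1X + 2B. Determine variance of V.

variance of V = 46.171

variance of V = a²·variance of W + b²·variance of X + c²·variance of B + 2ab·covariance of W and X + 2ac·covariance of W and B + 2bc·covariance of X and B, with a = 0.3, b = -2.1, c = 2.
= 2.835 + 95.256 + 76 + 0 + (-1.92) + (-126)
= 46.171.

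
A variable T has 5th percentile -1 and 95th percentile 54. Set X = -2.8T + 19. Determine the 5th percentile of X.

5th percentile of X = -132.2

Since a = -2.8 < 0 the transformation is decreasing, reversing order: the 5th percentile of X corresponds to the 95th percentile of T.
So P_{5}(X) = a·P_{95}(T) + b = (-2.8)·54 + 19 = -132.2.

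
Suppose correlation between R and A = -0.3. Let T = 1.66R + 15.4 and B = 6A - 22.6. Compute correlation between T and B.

Linear rescalings preserve correlation up to sign; here the slopes 1.66 and 6 have the same sign, so correlation between T and B = correlation between R and A = -0.3.

correlation between T and B = -0.3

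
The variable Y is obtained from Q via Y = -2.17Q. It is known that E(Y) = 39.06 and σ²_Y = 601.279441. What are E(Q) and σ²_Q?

E(Q) = -18, σ²_Q = 127.69

From Y = -2.17Q: E(Y) = a·E(Q) + b, so E(Q) = (E(Y) − b)/a = (39.06 − 0)/(-2.17) = -18.
σ²_Y = a²·σ²_Q, so σ²_Q = 601.279441/(-2.17)² = 127.69.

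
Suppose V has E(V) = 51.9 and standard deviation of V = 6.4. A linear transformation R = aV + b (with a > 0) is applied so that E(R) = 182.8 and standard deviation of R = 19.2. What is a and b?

standard deviation of R = a·standard deviation of V (a > 0), so a = 19.2/6.4 = 3.
E(R) = a·E(V) + b, so b = 182.8 − 3·51.9 = 27.1.

a = 3, b = 27.1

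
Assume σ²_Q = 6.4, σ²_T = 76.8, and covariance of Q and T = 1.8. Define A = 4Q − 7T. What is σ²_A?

σ²_A = a²·σ²_Q + b²·σ²_T + 2ab·covariance of Q and T with a = 4, b = -7.
= 4²·6.4 + (-7)²·76.8 + 2·4·(-7)·1.8
= 102.4 + 3763.2 + (-100.8) = 3764.8.

σ²_A = 3764.8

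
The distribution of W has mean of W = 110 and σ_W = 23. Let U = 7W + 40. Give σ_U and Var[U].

U = 7W + 40 is linear with a = 7, b = 40.
σ_U = |a|·σ_W = |7|·23 = 161.
Var[W] = 23² = 529.
Var[U] = a²·Var[W] = 7²·529 = 25921 (the additive constant 40 does not affect variance).

σ_U = 161, Var[U] = 25921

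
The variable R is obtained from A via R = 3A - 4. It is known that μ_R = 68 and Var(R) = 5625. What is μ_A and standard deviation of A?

μ_A = 24, standard deviation of A = 25

From R = 3A - 4: μ_R = a·μ_A + b, so μ_A = (μ_R − b)/a = (68 − (-4))/3 = 24.
standard deviation of R = √5625 = 75.
standard deviation of R = |a|·standard deviation of A, so standard deviation of A = 75/|3| = 25.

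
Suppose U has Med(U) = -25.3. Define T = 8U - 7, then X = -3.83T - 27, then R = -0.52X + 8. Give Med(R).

Med(T) = 8·(-25.3) + (-7) = -209.4.
Med(X) = (-3.83)·(-209.4) + (-27) = 775.002.
Med(R) = (-0.52)·775.002 + 8 = -395.00104.

Med(R) = -395.00104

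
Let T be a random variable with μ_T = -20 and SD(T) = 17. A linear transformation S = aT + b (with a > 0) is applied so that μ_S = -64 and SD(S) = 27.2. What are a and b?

SD(S) = a·SD(T) (a > 0), so a = 27.2/17 = 1.6.
μ_S = a·μ_T + b, so b = -64 − 1.6·(-20) = -32.

a = 1.6, b = -32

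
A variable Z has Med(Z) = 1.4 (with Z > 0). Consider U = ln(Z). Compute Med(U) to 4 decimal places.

Med(U) = 0.3365

ln(Z) is monotone on this domain, so Med(U) = ln(1.4) ≈ 0.3365.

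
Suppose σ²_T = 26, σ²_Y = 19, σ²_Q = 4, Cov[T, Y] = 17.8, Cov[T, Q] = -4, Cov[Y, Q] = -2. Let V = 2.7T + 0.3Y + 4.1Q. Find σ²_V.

σ²_V = a²·σ²_T + b²·σ²_Y + c²·σ²_Q + 2ab·Cov[T, Y] + 2ac·Cov[T, Q] + 2bc·Cov[Y, Q], with a = 2.7, b = 0.3, c = 4.1.
= 189.54 + 1.71 + 67.24 + 28.836 + (-88.56) + (-4.92)
= 193.846.

σ²_V = 193.846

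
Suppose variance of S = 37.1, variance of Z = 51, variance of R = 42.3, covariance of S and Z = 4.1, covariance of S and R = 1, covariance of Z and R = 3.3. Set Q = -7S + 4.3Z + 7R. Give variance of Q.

variance of Q = 4687.43

variance of Q = a²·variance of S + b²·variance of Z + c²·variance of R + 2ab·covariance of S and Z + 2ac·covariance of S and R + 2bc·covariance of Z and R, with a = -7, b = 4.3, c = 7.
= 1817.9 + 942.99 + 2072.7 + (-246.82) + (-98) + 198.66
= 4687.43.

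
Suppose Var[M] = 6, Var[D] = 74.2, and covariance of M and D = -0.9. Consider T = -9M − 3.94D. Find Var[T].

Var[T] = a²·Var[M] + b²·Var[D] + 2ab·covariance of M and D with a = -9, b = -3.94.
= (-9)²·6 + (-3.94)²·74.2 + 2·(-9)·(-3.94)·(-0.9)
= 486 + 1151.85112 + (-63.828) = 1574.02312.

Var[T] = 1574.02312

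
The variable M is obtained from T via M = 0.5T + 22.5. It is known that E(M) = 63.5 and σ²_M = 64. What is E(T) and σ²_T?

E(T) = 82, σ²_T = 256

From M = 0.5T + 22.5: E(M) = a·E(T) + b, so E(T) = (E(M) − b)/a = (63.5 − 22.5)/0.5 = 82.
σ²_M = a²·σ²_T, so σ²_T = 64/0.5² = 256.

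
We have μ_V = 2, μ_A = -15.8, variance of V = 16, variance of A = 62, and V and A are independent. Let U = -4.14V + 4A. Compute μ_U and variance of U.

μ_U = -71.48, variance of U = 1266.2336

μ_U = (-4.14)·μ_V + 4·μ_A = (-4.14)·2 + 4·(-15.8) = -71.48.
variance of U = a²·variance of V + b²·variance of A + 2ab·Cov[V, A] with a = -4.14, b = 4.
Independence gives Cov[V, A] = 0.
= (-4.14)²·16 + 4²·62 + 2·(-4.14)·4·0
= 274.2336 + 992 + 0 = 1266.2336.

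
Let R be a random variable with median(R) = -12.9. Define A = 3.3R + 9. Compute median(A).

A linear map preserves order up to sign, so median(A) = a·median(R) + b = 3.3·(-12.9) + 9 = -33.57.

median(A) = -33.57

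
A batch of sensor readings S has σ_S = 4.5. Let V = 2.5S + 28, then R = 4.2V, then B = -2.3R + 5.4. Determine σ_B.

σ_V = |2.5|·4.5 = 11.25.
σ_R = |4.2|·11.25 = 47.25.
σ_B = |-2.3|·47.25 = 108.675.

σ_B = 108.675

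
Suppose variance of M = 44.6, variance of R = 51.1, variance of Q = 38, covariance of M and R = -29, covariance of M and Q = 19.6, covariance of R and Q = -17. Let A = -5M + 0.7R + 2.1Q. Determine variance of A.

variance of A = 1049.039

variance of A = a²·variance of M + b²·variance of R + c²·variance of Q + 2ab·covariance of M and R + 2ac·covariance of M and Q + 2bc·covariance of R and Q, with a = -5, b = 0.7, c = 2.1.
= 1115 + 25.039 + 167.58 + 203 + (-411.6) + (-49.98)
= 1049.039.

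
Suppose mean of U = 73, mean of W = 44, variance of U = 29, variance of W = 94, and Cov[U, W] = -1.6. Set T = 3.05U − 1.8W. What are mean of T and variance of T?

mean of T = 143.45, variance of T = 591.9005

mean of T = 3.05·mean of U + (-1.8)·mean of W = 3.05·73 + (-1.8)·44 = 143.45.
variance of T = a²·variance of U + b²·variance of W + 2ab·Cov[U, W] with a = 3.05, b = -1.8.
= 3.05²·29 + (-1.8)²·94 + 2·3.05·(-1.8)·(-1.6)
= 269.7725 + 304.56 + 17.568 = 591.9005.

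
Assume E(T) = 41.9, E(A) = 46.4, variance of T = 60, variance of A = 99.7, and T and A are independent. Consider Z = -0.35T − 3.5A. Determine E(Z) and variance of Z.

E(Z) = -177.065, variance of Z = 1228.675

E(Z) = (-0.35)·E(T) + (-3.5)·E(A) = (-0.35)·41.9 + (-3.5)·46.4 = -177.065.
variance of Z = a²·variance of T + b²·variance of A + 2ab·Cov[T, A] with a = -0.35, b = -3.5.
Independence gives Cov[T, A] = 0.
= (-0.35)²·60 + (-3.5)²·99.7 + 2·(-0.35)·(-3.5)·0
= 7.35 + 1221.325 + 0 = 1228.675.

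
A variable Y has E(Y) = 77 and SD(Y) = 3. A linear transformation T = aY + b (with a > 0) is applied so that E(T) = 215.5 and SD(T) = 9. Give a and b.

a = 3, b = -15.5

SD(T) = a·SD(Y) (a > 0), so a = 9/3 = 3.
E(T) = a·E(Y) + b, so b = 215.5 − 3·77 = -15.5.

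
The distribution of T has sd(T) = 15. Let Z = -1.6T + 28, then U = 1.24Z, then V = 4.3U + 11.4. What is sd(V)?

sd(Z) = |-1.6|·15 = 24.
sd(U) = |1.24|·24 = 29.76.
sd(V) = |4.3|·29.76 = 127.968.

sd(V) = 127.968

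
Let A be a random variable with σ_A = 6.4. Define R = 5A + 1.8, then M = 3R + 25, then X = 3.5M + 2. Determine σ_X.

σ_X = 336

σ_R = |5|·6.4 = 32.
σ_M = |3|·32 = 96.
σ_X = |3.5|·96 = 336.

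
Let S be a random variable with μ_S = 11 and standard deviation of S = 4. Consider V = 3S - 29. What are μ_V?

μ_V = 4

V = 3S - 29 is linear with a = 3, b = -29.
μ_V = a·μ_S + b = 3·11 + (-29) = 4.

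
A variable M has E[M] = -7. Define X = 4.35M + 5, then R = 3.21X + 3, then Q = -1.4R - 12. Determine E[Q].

E[X] = 4.35·(-7) + 5 = -25.45.
E[R] = 3.21·(-25.45) + 3 = -78.6945.
E[Q] = (-1.4)·(-78.6945) + (-12) = 98.1723.

E[Q] = 98.1723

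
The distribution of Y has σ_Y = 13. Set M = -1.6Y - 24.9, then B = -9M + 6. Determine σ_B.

σ_B = 187.2

σ_M = |-1.6|·13 = 20.8.
σ_B = |-9|·20.8 = 187.2.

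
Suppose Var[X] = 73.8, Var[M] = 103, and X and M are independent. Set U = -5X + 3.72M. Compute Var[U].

Var[U] = 3270.3552

Var[U] = a²·Var[X] + b²·Var[M] + 2ab·Cov(X, M) with a = -5, b = 3.72.
Independence gives Cov(X, M) = 0.
= (-5)²·73.8 + 3.72²·103 + 2·(-5)·3.72·0
= 1845 + 1425.3552 + 0 = 3270.3552.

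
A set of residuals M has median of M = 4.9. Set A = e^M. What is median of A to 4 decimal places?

e^M is monotone on this domain, so median of A = exp(4.9) ≈ 134.2898.

median of A = 134.2898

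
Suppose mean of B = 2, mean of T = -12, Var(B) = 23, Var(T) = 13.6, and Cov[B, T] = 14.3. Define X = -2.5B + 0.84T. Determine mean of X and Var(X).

mean of X = -15.08, Var(X) = 93.28616

mean of X = (-2.5)·mean of B + 0.84·mean of T = (-2.5)·2 + 0.84·(-12) = -15.08.
Var(X) = a²·Var(B) + b²·Var(T) + 2ab·Cov[B, T] with a = -2.5, b = 0.84.
= (-2.5)²·23 + 0.84²·13.6 + 2·(-2.5)·0.84·14.3
= 143.75 + 9.59616 + (-60.06) = 93.28616.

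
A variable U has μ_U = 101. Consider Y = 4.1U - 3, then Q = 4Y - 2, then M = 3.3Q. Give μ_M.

μ_Y = 4.1·101 + (-3) = 411.1.
μ_Q = 4·411.1 + (-2) = 1642.4.
μ_M = 3.3·1642.4 = 5419.92.

μ_M = 5419.92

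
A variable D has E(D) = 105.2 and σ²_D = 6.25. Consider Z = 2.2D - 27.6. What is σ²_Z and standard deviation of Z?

Z = 2.2D - 27.6 is linear with a = 2.2, b = -27.6.
σ²_Z = a²·σ²_D = 2.2²·6.25 = 30.25 (the additive constant -27.6 does not affect variance).
standard deviation of D = √6.25 = 2.5.
standard deviation of Z = |a|·standard deviation of D = |2.2|·2.5 = 5.5.

σ²_Z = 30.25, standard deviation of Z = 5.5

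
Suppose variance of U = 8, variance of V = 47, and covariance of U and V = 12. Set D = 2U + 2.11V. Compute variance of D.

variance of D = 342.5287

variance of D = a²·variance of U + b²·variance of V + 2ab·covariance of U and V with a = 2, b = 2.11.
= 2²·8 + 2.11²·47 + 2·2·2.11·12
= 32 + 209.2487 + 101.28 = 342.5287.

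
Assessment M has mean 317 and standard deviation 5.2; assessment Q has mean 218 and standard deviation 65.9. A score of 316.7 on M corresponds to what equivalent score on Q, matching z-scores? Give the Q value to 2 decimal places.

z = (316.7 − 317)/5.2 ≈ -0.0577.
Q = 218 + z·65.9 = 218 + (316.7 − 317)·65.9/5.2 ≈ 214.20.

Q = 214.20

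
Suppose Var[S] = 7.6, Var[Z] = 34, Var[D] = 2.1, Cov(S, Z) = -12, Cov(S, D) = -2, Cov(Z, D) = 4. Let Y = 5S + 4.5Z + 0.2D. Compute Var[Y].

Var[Y] = 341.784

Var[Y] = a²·Var[S] + b²·Var[Z] + c²·Var[D] + 2ab·Cov(S, Z) + 2ac·Cov(S, D) + 2bc·Cov(Z, D), with a = 5, b = 4.5, c = 0.2.
= 190 + 688.5 + 0.084 + (-540) + (-4) + 7.2
= 341.784.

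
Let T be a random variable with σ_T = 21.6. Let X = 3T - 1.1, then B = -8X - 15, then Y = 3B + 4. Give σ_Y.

σ_X = |3|·21.6 = 64.8.
σ_B = |-8|·64.8 = 518.4.
σ_Y = |3|·518.4 = 1555.2.

σ_Y = 1555.2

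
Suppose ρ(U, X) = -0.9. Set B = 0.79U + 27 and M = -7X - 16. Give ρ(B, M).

Linear rescalings preserve |correlation|; the slopes 0.79 and -7 have opposite signs, so the correlation flips sign: ρ(B, M) = −ρ(U, X) = 0.9.

ρ(B, M) = 0.9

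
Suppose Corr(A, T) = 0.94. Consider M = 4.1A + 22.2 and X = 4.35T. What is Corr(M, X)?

Linear rescalings preserve correlation up to sign; here the slopes 4.1 and 4.35 have the same sign, so Corr(M, X) = Corr(A, T) = 0.94.

Corr(M, X) = 0.94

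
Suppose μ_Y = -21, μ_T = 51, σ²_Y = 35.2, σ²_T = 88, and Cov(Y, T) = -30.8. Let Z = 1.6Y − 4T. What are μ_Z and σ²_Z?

μ_Z = -237.6, σ²_Z = 1892.352

μ_Z = 1.6·μ_Y + (-4)·μ_T = 1.6·(-21) + (-4)·51 = -237.6.
σ²_Z = a²·σ²_Y + b²·σ²_T + 2ab·Cov(Y, T) with a = 1.6, b = -4.
= 1.6²·35.2 + (-4)²·88 + 2·1.6·(-4)·(-30.8)
= 90.112 + 1408 + 394.24 = 1892.352.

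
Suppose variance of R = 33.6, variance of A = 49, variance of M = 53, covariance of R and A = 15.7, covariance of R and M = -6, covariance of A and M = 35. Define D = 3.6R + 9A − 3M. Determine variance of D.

variance of D = a²·variance of R + b²·variance of A + c²·variance of M + 2ab·covariance of R and A + 2ac·covariance of R and M + 2bc·covariance of A and M, with a = 3.6, b = 9, c = -3.
= 435.456 + 3969 + 477 + 1017.36 + 129.6 + (-1890)
= 4138.416.

variance of D = 4138.416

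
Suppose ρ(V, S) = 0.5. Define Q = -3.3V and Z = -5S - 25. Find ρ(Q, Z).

Linear rescalings preserve correlation up to sign; here the slopes -3.3 and -5 have the same sign, so ρ(Q, Z) = ρ(V, S) = 0.5.

ρ(Q, Z) = 0.5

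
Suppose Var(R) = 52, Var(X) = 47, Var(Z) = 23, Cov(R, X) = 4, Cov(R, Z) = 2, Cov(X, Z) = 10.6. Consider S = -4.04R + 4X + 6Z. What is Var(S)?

Var(S) = a²·Var(R) + b²·Var(X) + c²·Var(Z) + 2ab·Cov(R, X) + 2ac·Cov(R, Z) + 2bc·Cov(X, Z), with a = -4.04, b = 4, c = 6.
= 848.7232 + 752 + 828 + (-129.28) + (-96.96) + 508.8
= 2711.2832.

Var(S) = 2711.2832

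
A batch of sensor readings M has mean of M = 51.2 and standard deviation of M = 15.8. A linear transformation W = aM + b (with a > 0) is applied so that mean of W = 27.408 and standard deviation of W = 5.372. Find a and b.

a = 0.34, b = 10

standard deviation of W = a·standard deviation of M (a > 0), so a = 5.372/15.8 = 0.34.
mean of W = a·mean of M + b, so b = 27.408 − 0.34·51.2 = 10.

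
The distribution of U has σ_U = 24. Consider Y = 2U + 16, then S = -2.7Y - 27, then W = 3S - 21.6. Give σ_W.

σ_Y = |2|·24 = 48.
σ_S = |-2.7|·48 = 129.6.
σ_W = |3|·129.6 = 388.8.

σ_W = 388.8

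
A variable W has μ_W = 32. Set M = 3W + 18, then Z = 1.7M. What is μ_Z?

μ_Z = 193.8

μ_M = 3·32 + 18 = 114.
μ_Z = 1.7·114 = 193.8.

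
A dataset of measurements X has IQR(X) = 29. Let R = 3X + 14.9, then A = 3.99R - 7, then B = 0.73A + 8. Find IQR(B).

IQR(B) = 253.4049

IQR(R) = |3|·29 = 87.
IQR(A) = |3.99|·87 = 347.13.
IQR(B) = |0.73|·347.13 = 253.4049.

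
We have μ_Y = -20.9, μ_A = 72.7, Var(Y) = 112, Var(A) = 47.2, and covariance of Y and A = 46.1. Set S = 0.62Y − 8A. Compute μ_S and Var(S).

μ_S = 0.62·μ_Y + (-8)·μ_A = 0.62·(-20.9) + (-8)·72.7 = -594.558.
Var(S) = a²·Var(Y) + b²·Var(A) + 2ab·covariance of Y and A with a = 0.62, b = -8.
= 0.62²·112 + (-8)²·47.2 + 2·0.62·(-8)·46.1
= 43.0528 + 3020.8 + (-457.312) = 2606.5408.

μ_S = -594.558, Var(S) = 2606.5408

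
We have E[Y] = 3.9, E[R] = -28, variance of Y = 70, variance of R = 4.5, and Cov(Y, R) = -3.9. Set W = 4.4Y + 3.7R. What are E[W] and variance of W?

E[W] = -86.44, variance of W = 1289.821

E[W] = 4.4·E[Y] + 3.7·E[R] = 4.4·3.9 + 3.7·(-28) = -86.44.
variance of W = a²·variance of Y + b²·variance of R + 2ab·Cov(Y, R) with a = 4.4, b = 3.7.
= 4.4²·70 + 3.7²·4.5 + 2·4.4·3.7·(-3.9)
= 1355.2 + 61.605 + (-126.984) = 1289.821.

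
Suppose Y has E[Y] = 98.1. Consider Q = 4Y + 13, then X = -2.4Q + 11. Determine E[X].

E[X] = -961.96

E[Q] = 4·98.1 + 13 = 405.4.
E[X] = (-2.4)·405.4 + 11 = -961.96.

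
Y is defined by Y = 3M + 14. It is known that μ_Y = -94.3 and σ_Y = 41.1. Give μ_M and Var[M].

μ_M = -36.1, Var[M] = 187.69

From Y = 3M + 14: μ_Y = a·μ_M + b, so μ_M = (μ_Y − b)/a = (-94.3 − 14)/3 = -36.1.
Var[Y] = 41.1² = 1689.21.
Var[Y] = a²·Var[M], so Var[M] = 1689.21/3² = 187.69.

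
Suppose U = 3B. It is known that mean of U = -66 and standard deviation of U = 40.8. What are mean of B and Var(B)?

mean of B = -22, Var(B) = 184.96

From U = 3B: mean of U = a·mean of B + b, so mean of B = (mean of U − b)/a = (-66 − 0)/3 = -22.
Var(U) = 40.8² = 1664.64.
Var(U) = a²·Var(B), so Var(B) = 1664.64/3² = 184.96.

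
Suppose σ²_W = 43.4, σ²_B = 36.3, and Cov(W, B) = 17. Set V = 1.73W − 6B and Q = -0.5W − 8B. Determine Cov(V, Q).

Cov(V, Q) = 1520.579

By bilinearity, Cov(V, Q) = ac·σ²_W + bd·σ²_B + (ad+bc)·Cov(W, B), with a=1.73, b=-6, c=-0.5, d=-8.
ac·σ²_W = 1.73·(-0.5)·43.4 = -37.541
bd·σ²_B = (-6)·(-8)·36.3 = 1742.4
(ad+bc)·Cov(W, B) = (-10.84)·17 = -184.28
Cov(V, Q) = -37.541 + 1742.4 + (-184.28) = 1520.579.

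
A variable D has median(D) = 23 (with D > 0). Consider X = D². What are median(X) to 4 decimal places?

median(X) = 529

D² is monotone on this domain, so median(X) = square(23) = 529.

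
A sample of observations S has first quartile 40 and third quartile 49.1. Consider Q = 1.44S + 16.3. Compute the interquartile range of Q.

IQR of S = Q3 − Q1 = 49.1 − 40 = 9.1.
Under Q = aS + b, IQR(Q) = |a|·IQR(S) = |1.44|·9.1 = 13.104 (shifts cancel; spread scales by |a|).

IQR(Q) = 13.104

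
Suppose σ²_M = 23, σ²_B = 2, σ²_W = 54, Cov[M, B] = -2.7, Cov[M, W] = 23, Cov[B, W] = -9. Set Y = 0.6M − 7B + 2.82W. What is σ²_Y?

σ²_Y = 991.5416

σ²_Y = a²·σ²_M + b²·σ²_B + c²·σ²_W + 2ab·Cov[M, B] + 2ac·Cov[M, W] + 2bc·Cov[B, W], with a = 0.6, b = -7, c = 2.82.
= 8.28 + 98 + 429.4296 + 22.68 + 77.832 + 355.32
= 991.5416.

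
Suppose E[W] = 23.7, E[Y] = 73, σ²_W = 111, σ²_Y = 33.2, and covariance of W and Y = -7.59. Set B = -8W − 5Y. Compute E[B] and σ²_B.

E[B] = -554.6, σ²_B = 7326.8

E[B] = (-8)·E[W] + (-5)·E[Y] = (-8)·23.7 + (-5)·73 = -554.6.
σ²_B = a²·σ²_W + b²·σ²_Y + 2ab·covariance of W and Y with a = -8, b = -5.
= (-8)²·111 + (-5)²·33.2 + 2·(-8)·(-5)·(-7.59)
= 7104 + 830 + (-607.2) = 7326.8.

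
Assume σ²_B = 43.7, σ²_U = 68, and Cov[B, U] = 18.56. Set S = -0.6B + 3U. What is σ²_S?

σ²_S = 560.916

σ²_S = a²·σ²_B + b²·σ²_U + 2ab·Cov[B, U] with a = -0.6, b = 3.
= (-0.6)²·43.7 + 3²·68 + 2·(-0.6)·3·18.56
= 15.732 + 612 + (-66.816) = 560.916.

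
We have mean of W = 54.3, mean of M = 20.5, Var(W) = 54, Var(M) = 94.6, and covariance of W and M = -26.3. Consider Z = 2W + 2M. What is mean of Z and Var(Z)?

mean of Z = 2·mean of W + 2·mean of M = 2·54.3 + 2·20.5 = 149.6.
Var(Z) = a²·Var(W) + b²·Var(M) + 2ab·covariance of W and M with a = 2, b = 2.
= 2²·54 + 2²·94.6 + 2·2·2·(-26.3)
= 216 + 378.4 + (-210.4) = 384.

mean of Z = 149.6, Var(Z) = 384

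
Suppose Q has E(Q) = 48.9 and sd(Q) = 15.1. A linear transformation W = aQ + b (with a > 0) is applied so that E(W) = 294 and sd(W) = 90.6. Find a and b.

a = 6, b = 0.6

sd(W) = a·sd(Q) (a > 0), so a = 90.6/15.1 = 6.
E(W) = a·E(Q) + b, so b = 294 − 6·48.9 = 0.6.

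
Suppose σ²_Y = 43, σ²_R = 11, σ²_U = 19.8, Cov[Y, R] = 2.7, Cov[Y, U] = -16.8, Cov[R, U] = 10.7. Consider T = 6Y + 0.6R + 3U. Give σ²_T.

σ²_T = 1183.32

σ²_T = a²·σ²_Y + b²·σ²_R + c²·σ²_U + 2ab·Cov[Y, R] + 2ac·Cov[Y, U] + 2bc·Cov[R, U], with a = 6, b = 0.6, c = 3.
= 1548 + 3.96 + 178.2 + 19.44 + (-604.8) + 38.52
= 1183.32.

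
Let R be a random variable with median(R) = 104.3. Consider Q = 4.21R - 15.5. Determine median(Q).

median(Q) = 423.603

A linear map preserves order up to sign, so median(Q) = a·median(R) + b = 4.21·104.3 + (-15.5) = 423.603.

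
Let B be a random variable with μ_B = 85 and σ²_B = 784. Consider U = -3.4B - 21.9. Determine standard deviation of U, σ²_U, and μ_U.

standard deviation of U = 95.2, σ²_U = 9063.04, μ_U = -310.9

U = -3.4B - 21.9 is linear with a = -3.4, b = -21.9.
standard deviation of B = √784 = 28.
standard deviation of U = |a|·standard deviation of B = |-3.4|·28 = 95.2.
σ²_U = a²·σ²_B = (-3.4)²·784 = 9063.04 (the additive constant -21.9 does not affect variance).
μ_U = a·μ_B + b = (-3.4)·85 + (-21.9) = -310.9.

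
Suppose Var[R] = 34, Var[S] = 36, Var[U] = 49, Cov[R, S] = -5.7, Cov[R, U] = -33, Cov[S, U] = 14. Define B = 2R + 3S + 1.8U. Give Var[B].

Var[B] = 463.96

Var[B] = a²·Var[R] + b²·Var[S] + c²·Var[U] + 2ab·Cov[R, S] + 2ac·Cov[R, U] + 2bc·Cov[S, U], with a = 2, b = 3, c = 1.8.
= 136 + 324 + 158.76 + (-68.4) + (-237.6) + 151.2
= 463.96.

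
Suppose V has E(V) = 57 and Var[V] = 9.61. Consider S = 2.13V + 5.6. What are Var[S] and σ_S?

S = 2.13V + 5.6 is linear with a = 2.13, b = 5.6.
Var[S] = a²·Var[V] = 2.13²·9.61 = 43.599609 (the additive constant 5.6 does not affect variance).
σ_V = √9.61 = 3.1.
σ_S = |a|·σ_V = |2.13|·3.1 = 6.603.

Var[S] = 43.599609, σ_S = 6.603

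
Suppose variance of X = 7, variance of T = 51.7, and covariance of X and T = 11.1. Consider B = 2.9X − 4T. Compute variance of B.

variance of B = 628.55

variance of B = a²·variance of X + b²·variance of T + 2ab·covariance of X and T with a = 2.9, b = -4.
= 2.9²·7 + (-4)²·51.7 + 2·2.9·(-4)·11.1
= 58.87 + 827.2 + (-257.52) = 628.55.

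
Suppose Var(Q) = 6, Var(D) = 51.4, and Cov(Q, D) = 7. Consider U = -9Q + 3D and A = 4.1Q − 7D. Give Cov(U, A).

Cov(U, A) = -773.7

By bilinearity, Cov(U, A) = ac·Var(Q) + bd·Var(D) + (ad+bc)·Cov(Q, D), with a=-9, b=3, c=4.1, d=-7.
ac·Var(Q) = (-9)·4.1·6 = -221.4
bd·Var(D) = 3·(-7)·51.4 = -1079.4
(ad+bc)·Cov(Q, D) = (75.3)·7 = 527.1
Cov(U, A) = -221.4 + (-1079.4) + 527.1 = -773.7.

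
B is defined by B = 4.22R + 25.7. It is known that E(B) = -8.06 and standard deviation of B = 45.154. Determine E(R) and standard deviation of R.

From B = 4.22R + 25.7: E(B) = a·E(R) + b, so E(R) = (E(B) − b)/a = (-8.06 − 25.7)/4.22 = -8.
standard deviation of B = |a|·standard deviation of R, so standard deviation of R = 45.154/|4.22| = 10.7.

E(R) = -8, standard deviation of R = 10.7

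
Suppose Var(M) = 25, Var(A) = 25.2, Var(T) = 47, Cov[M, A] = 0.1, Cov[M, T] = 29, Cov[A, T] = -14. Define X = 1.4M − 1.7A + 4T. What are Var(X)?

Var(X) = a²·Var(M) + b²·Var(A) + c²·Var(T) + 2ab·Cov[M, A] + 2ac·Cov[M, T] + 2bc·Cov[A, T], with a = 1.4, b = -1.7, c = 4.
= 49 + 72.828 + 752 + (-0.476) + 324.8 + 190.4
= 1388.552.

Var(X) = 1388.552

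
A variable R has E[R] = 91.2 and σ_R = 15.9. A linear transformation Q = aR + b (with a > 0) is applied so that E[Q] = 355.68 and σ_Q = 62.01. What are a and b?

a = 3.9, b = 0

σ_Q = a·σ_R (a > 0), so a = 62.01/15.9 = 3.9.
E[Q] = a·E[R] + b, so b = 355.68 − 3.9·91.2 = 0.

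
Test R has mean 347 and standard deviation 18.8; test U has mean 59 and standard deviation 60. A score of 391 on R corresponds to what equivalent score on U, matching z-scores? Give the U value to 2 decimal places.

z = (391 − 347)/18.8 ≈ 2.3404.
U = 59 + z·60 = 59 + (391 − 347)·60/18.8 ≈ 199.43.

U = 199.43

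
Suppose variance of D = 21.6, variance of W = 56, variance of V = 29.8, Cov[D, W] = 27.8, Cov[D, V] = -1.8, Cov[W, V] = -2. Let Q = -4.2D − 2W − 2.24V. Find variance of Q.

variance of Q = 1169.79968

variance of Q = a²·variance of D + b²·variance of W + c²·variance of V + 2ab·Cov[D, W] + 2ac·Cov[D, V] + 2bc·Cov[W, V], with a = -4.2, b = -2, c = -2.24.
= 381.024 + 224 + 149.52448 + 467.04 + (-33.8688) + (-17.92)
= 1169.79968.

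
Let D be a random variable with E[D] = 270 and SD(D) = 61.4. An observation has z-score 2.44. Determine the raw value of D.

D = 419.816

D = E[D] + z·SD(D) = 270 + 2.44·61.4 = 419.816.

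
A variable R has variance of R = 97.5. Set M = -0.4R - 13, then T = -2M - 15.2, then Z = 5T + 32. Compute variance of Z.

variance of M = (-0.4)²·97.5 = 15.6.
variance of T = (-2)²·15.6 = 62.4.
variance of Z = 5²·62.4 = 1560.

variance of Z = 1560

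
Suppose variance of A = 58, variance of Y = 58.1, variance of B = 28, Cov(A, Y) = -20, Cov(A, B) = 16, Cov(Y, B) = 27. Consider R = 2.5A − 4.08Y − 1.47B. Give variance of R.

variance of R = 2004.43144

variance of R = a²·variance of A + b²·variance of Y + c²·variance of B + 2ab·Cov(A, Y) + 2ac·Cov(A, B) + 2bc·Cov(Y, B), with a = 2.5, b = -4.08, c = -1.47.
= 362.5 + 967.15584 + 60.5052 + 408 + (-117.6) + 323.8704
= 2004.43144.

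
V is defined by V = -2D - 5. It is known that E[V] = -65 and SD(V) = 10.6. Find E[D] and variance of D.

E[D] = 30, variance of D = 28.09

From V = -2D - 5: E[V] = a·E[D] + b, so E[D] = (E[V] − b)/a = (-65 − (-5))/(-2) = 30.
variance of V = 10.6² = 112.36.
variance of V = a²·variance of D, so variance of D = 112.36/(-2)² = 28.09.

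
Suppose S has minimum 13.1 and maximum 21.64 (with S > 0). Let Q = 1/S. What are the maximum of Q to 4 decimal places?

max(Q) = 0.0763

1/S is decreasing on this domain, so max(Q) comes from min(S) = 13.1: max(Q) = 1/(13.1) ≈ 0.0763.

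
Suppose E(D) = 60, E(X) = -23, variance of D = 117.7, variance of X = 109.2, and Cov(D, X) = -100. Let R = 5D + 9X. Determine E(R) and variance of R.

E(R) = 5·E(D) + 9·E(X) = 5·60 + 9·(-23) = 93.
variance of R = a²·variance of D + b²·variance of X + 2ab·Cov(D, X) with a = 5, b = 9.
= 5²·117.7 + 9²·109.2 + 2·5·9·(-100)
= 2942.5 + 8845.2 + (-9000) = 2787.7.

E(R) = 93, variance of R = 2787.7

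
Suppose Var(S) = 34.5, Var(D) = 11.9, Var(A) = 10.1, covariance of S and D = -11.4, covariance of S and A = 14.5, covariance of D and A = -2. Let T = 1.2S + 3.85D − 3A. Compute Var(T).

Var(T) = a²·Var(S) + b²·Var(D) + c²·Var(A) + 2ab·covariance of S and D + 2ac·covariance of S and A + 2bc·covariance of D and A, with a = 1.2, b = 3.85, c = -3.
= 49.68 + 176.38775 + 90.9 + (-105.336) + (-104.4) + 46.2
= 153.43175.

Var(T) = 153.43175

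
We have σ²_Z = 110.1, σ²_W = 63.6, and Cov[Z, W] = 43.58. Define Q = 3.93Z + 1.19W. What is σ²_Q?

σ²_Q = 2198.168622

σ²_Q = a²·σ²_Z + b²·σ²_W + 2ab·Cov[Z, W] with a = 3.93, b = 1.19.
= 3.93²·110.1 + 1.19²·63.6 + 2·3.93·1.19·43.58
= 1700.48349 + 90.06396 + 407.621172 = 2198.168622.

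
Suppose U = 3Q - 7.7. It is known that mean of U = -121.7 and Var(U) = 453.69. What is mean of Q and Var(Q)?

mean of Q = -38, Var(Q) = 50.41

From U = 3Q - 7.7: mean of U = a·mean of Q + b, so mean of Q = (mean of U − b)/a = (-121.7 − (-7.7))/3 = -38.
Var(U) = a²·Var(Q), so Var(Q) = 453.69/3² = 50.41.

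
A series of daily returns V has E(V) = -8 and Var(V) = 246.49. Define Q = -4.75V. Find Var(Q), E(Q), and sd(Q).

Var(Q) = 5561.430625, E(Q) = 38, sd(Q) = 74.575

Q = -4.75V is linear with a = -4.75, b = 0.
Var(Q) = a²·Var(V) = (-4.75)²·246.49 = 5561.430625.
E(Q) = a·E(V) + b = (-4.75)·(-8) = 38.
sd(V) = √246.49 = 15.7.
sd(Q) = |a|·sd(V) = |-4.75|·15.7 = 74.575.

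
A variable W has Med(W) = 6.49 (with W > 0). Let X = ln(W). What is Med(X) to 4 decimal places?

ln(W) is monotone on this domain, so Med(X) = ln(6.49) ≈ 1.8703.

Med(X) = 1.8703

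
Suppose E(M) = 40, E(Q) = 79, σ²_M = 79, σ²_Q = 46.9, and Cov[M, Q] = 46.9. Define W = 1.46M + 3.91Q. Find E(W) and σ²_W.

E(W) = 367.29, σ²_W = 1420.87497

E(W) = 1.46·E(M) + 3.91·E(Q) = 1.46·40 + 3.91·79 = 367.29.
σ²_W = a²·σ²_M + b²·σ²_Q + 2ab·Cov[M, Q] with a = 1.46, b = 3.91.
= 1.46²·79 + 3.91²·46.9 + 2·1.46·3.91·46.9
= 168.3964 + 717.01189 + 535.46668 = 1420.87497.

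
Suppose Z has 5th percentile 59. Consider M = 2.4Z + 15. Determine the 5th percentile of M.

Since a = 2.4 > 0 the transformation is increasing, so the 5th percentile of M = a·(P_{5} of Z) + b = 2.4·59 + 15 = 156.6.

5th percentile of M = 156.6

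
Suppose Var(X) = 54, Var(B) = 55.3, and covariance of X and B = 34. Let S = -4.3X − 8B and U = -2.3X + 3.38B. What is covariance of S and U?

By bilinearity, covariance of S and U = ac·Var(X) + bd·Var(B) + (ad+bc)·covariance of X and B, with a=-4.3, b=-8, c=-2.3, d=3.38.
ac·Var(X) = (-4.3)·(-2.3)·54 = 534.06
bd·Var(B) = (-8)·3.38·55.3 = -1495.312
(ad+bc)·covariance of X and B = (3.866)·34 = 131.444
covariance of S and U = 534.06 + (-1495.312) + 131.444 = -829.808.

covariance of S and U = -829.808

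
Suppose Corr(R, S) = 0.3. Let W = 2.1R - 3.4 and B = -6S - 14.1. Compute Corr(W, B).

Linear rescalings preserve |correlation|; the slopes 2.1 and -6 have opposite signs, so the correlation flips sign: Corr(W, B) = −Corr(R, S) = -0.3.

Corr(W, B) = -0.3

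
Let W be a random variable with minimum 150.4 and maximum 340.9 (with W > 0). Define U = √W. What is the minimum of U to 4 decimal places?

√W is increasing on this domain, so min(U) comes from min(W) = 150.4: min(U) = √(150.4) ≈ 12.2638.

min(U) = 12.2638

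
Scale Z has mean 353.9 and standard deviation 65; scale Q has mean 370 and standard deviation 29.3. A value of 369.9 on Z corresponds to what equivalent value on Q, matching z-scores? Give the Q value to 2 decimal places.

Q = 377.21

z = (369.9 − 353.9)/65 ≈ 0.2462.
Q = 370 + z·29.3 = 370 + (369.9 − 353.9)·29.3/65 ≈ 377.21.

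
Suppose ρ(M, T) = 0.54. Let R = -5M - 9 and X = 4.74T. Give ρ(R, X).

ρ(R, X) = -0.54

Linear rescalings preserve |correlation|; the slopes -5 and 4.74 have opposite signs, so the correlation flips sign: ρ(R, X) = −ρ(M, T) = -0.54.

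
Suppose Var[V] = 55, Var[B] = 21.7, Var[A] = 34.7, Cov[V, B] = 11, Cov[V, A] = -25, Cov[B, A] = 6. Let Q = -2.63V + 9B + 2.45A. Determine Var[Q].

Var[Q] = 2412.45125

Var[Q] = a²·Var[V] + b²·Var[B] + c²·Var[A] + 2ab·Cov[V, B] + 2ac·Cov[V, A] + 2bc·Cov[B, A], with a = -2.63, b = 9, c = 2.45.
= 380.4295 + 1757.7 + 208.28675 + (-520.74) + 322.175 + 264.6
= 2412.45125.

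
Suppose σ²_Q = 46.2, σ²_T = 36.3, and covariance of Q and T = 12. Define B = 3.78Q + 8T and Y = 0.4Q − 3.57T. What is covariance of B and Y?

By bilinearity, covariance of B and Y = ac·σ²_Q + bd·σ²_T + (ad+bc)·covariance of Q and T, with a=3.78, b=8, c=0.4, d=-3.57.
ac·σ²_Q = 3.78·0.4·46.2 = 69.8544
bd·σ²_T = 8·(-3.57)·36.3 = -1036.728
(ad+bc)·covariance of Q and T = (-10.2946)·12 = -123.5352
covariance of B and Y = 69.8544 + (-1036.728) + (-123.5352) = -1090.4088.

covariance of B and Y = -1090.4088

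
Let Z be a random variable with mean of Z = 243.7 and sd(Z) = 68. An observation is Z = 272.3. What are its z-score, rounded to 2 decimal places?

z = (Z − mean of Z) / sd(Z) = (272.3 − 243.7) / 68 ≈ 0.42.

z = 0.42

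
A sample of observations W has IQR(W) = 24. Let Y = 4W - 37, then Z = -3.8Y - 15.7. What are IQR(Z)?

IQR(Z) = 364.8

IQR(Y) = |4|·24 = 96.
IQR(Z) = |-3.8|·96 = 364.8.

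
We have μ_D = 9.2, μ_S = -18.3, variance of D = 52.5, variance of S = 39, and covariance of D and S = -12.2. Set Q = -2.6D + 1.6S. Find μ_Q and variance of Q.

μ_Q = (-2.6)·μ_D + 1.6·μ_S = (-2.6)·9.2 + 1.6·(-18.3) = -53.2.
variance of Q = a²·variance of D + b²·variance of S + 2ab·covariance of D and S with a = -2.6, b = 1.6.
= (-2.6)²·52.5 + 1.6²·39 + 2·(-2.6)·1.6·(-12.2)
= 354.9 + 99.84 + 101.504 = 556.244.

μ_Q = -53.2, variance of Q = 556.244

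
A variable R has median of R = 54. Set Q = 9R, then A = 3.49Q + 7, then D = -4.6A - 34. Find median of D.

median of D = -7868.444

median of Q = 9·54 = 486.
median of A = 3.49·486 + 7 = 1703.14.
median of D = (-4.6)·1703.14 + (-34) = -7868.444.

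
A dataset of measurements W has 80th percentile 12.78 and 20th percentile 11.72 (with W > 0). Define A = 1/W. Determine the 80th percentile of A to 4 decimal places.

80th percentile of A = 0.0853

1/W is decreasing on W > 0, so percentile order reverses: P_{80}(A) uses P_{20}(W) = 11.72.
P_{80}(A) = 1/11.72 ≈ 0.0853.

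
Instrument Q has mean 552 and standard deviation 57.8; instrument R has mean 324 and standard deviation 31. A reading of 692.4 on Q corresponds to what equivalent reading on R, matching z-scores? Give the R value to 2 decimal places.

z = (692.4 − 552)/57.8 ≈ 2.4291.
R = 324 + z·31 = 324 + (692.4 − 552)·31/57.8 ≈ 399.30.

R = 399.30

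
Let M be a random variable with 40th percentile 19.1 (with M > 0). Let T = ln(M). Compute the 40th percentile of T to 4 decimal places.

ln(M) is increasing, so P_{40}(T) = g(P_{40}(M)) ≈ 2.9497.

40th percentile of T = 2.9497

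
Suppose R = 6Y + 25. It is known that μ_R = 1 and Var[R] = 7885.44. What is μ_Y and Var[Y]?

μ_Y = -4, Var[Y] = 219.04

From R = 6Y + 25: μ_R = a·μ_Y + b, so μ_Y = (μ_R − b)/a = (1 − 25)/6 = -4.
Var[R] = a²·Var[Y], so Var[Y] = 7885.44/6² = 219.04.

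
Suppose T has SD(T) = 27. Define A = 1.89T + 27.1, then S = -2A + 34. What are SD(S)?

SD(S) = 102.06

SD(A) = |1.89|·27 = 51.03.
SD(S) = |-2|·51.03 = 102.06.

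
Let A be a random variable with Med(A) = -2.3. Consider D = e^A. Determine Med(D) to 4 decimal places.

e^A is monotone on this domain, so Med(D) = exp(-2.3) ≈ 0.1003.

Med(D) = 0.1003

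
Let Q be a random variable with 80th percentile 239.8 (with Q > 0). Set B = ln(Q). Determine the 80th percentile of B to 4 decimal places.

80th percentile of B = 5.4798

ln(Q) is increasing, so P_{80}(B) = g(P_{80}(Q)) ≈ 5.4798.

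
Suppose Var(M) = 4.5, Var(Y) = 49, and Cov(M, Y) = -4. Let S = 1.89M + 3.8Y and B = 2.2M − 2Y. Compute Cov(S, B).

Cov(S, B) = -372.009

By bilinearity, Cov(S, B) = ac·Var(M) + bd·Var(Y) + (ad+bc)·Cov(M, Y), with a=1.89, b=3.8, c=2.2, d=-2.
ac·Var(M) = 1.89·2.2·4.5 = 18.711
bd·Var(Y) = 3.8·(-2)·49 = -372.4
(ad+bc)·Cov(M, Y) = (4.58)·(-4) = -18.32
Cov(S, B) = 18.711 + (-372.4) + (-18.32) = -372.009.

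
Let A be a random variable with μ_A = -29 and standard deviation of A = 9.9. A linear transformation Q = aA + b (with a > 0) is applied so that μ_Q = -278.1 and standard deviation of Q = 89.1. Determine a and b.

standard deviation of Q = a·standard deviation of A (a > 0), so a = 89.1/9.9 = 9.
μ_Q = a·μ_A + b, so b = -278.1 − 9·(-29) = -17.1.

a = 9, b = -17.1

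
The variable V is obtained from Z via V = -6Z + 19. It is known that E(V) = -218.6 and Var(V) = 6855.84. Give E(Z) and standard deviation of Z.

From V = -6Z + 19: E(V) = a·E(Z) + b, so E(Z) = (E(V) − b)/a = (-218.6 − 19)/(-6) = 39.6.
standard deviation of V = √6855.84 = 82.8.
standard deviation of V = |a|·standard deviation of Z, so standard deviation of Z = 82.8/|-6| = 13.8.

E(Z) = 39.6, standard deviation of Z = 13.8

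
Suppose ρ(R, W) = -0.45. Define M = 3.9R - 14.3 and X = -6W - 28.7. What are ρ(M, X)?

Linear rescalings preserve |correlation|; the slopes 3.9 and -6 have opposite signs, so the correlation flips sign: ρ(M, X) = −ρ(R, W) = 0.45.

ρ(M, X) = 0.45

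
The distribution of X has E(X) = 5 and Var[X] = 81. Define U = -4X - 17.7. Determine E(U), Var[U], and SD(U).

E(U) = -37.7, Var[U] = 1296, SD(U) = 36

U = -4X - 17.7 is linear with a = -4, b = -17.7.
E(U) = a·E(X) + b = (-4)·5 + (-17.7) = -37.7.
Var[U] = a²·Var[X] = (-4)²·81 = 1296 (the additive constant -17.7 does not affect variance).
SD(X) = √81 = 9.
SD(U) = |a|·SD(X) = |-4|·9 = 36.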